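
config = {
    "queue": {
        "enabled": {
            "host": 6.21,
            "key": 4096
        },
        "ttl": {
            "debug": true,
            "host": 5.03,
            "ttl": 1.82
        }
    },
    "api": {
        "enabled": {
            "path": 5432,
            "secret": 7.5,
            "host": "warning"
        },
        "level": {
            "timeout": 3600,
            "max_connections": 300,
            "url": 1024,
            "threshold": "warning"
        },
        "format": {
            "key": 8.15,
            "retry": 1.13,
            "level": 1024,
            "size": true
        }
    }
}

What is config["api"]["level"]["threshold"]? "warning"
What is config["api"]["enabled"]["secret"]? 7.5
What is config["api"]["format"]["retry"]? 1.13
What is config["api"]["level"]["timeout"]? 3600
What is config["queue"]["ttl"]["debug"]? True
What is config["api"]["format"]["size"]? True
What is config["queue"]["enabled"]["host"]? 6.21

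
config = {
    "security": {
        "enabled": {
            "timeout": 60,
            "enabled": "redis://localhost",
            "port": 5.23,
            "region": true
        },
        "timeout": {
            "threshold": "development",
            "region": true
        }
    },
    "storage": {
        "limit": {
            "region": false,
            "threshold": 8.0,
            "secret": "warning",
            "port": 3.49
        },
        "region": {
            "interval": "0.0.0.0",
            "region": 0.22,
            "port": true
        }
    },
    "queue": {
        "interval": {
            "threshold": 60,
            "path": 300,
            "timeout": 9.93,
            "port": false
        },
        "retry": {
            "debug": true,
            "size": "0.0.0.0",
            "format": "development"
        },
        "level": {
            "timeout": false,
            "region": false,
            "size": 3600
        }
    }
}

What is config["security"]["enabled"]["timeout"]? 60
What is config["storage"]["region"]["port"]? True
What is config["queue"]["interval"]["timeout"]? 9.93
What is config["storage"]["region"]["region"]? 0.22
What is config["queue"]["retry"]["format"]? "development"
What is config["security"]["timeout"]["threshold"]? "development"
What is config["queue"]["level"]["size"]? 3600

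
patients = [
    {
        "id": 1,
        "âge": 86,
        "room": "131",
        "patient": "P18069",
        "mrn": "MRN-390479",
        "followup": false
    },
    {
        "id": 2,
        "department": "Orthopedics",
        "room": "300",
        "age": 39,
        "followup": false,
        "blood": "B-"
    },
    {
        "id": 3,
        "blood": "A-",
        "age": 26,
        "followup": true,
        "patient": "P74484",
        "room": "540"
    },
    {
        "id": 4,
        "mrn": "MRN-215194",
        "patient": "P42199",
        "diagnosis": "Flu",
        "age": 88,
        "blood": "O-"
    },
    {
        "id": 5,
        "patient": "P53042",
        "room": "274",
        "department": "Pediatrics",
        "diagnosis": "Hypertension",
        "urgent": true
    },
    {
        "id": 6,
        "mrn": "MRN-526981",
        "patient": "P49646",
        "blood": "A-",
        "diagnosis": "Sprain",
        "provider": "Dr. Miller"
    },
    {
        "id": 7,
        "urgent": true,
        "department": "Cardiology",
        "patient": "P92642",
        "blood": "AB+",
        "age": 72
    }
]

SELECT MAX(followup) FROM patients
True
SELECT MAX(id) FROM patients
7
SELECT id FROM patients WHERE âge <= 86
[1]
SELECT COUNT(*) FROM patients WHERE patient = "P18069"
1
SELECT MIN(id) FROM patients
1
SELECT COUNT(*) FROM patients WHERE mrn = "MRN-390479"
1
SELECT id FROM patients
[1, 2, 3, 4, 5, 6, 7]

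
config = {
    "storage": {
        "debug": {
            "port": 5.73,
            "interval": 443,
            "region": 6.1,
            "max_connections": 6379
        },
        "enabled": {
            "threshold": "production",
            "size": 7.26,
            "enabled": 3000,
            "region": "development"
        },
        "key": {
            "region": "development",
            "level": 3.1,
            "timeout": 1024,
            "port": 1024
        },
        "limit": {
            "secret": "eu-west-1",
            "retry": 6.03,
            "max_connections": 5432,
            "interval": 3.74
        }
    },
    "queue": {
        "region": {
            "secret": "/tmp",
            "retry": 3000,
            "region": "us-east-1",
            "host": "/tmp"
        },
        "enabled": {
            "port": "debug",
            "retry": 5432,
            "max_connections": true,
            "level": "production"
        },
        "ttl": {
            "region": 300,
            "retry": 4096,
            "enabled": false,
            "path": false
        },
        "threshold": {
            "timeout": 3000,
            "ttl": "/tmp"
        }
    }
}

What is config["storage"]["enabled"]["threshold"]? "production"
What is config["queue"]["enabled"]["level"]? "production"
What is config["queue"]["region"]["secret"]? "/tmp"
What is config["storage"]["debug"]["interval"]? 443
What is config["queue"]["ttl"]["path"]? False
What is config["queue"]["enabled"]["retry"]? 5432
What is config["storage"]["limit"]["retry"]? 6.03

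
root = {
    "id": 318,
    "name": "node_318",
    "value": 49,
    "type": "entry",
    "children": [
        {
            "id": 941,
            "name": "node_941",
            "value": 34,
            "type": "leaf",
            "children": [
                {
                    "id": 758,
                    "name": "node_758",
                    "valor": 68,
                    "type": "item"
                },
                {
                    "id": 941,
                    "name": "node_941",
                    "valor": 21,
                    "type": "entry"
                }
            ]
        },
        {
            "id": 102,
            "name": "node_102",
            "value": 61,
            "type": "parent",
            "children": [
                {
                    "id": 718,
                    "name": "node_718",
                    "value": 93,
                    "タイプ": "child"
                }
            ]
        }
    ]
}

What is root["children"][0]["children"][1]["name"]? "node_941"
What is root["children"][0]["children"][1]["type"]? "entry"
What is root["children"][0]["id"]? 941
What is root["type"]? "entry"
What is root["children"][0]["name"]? "node_941"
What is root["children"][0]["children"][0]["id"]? 758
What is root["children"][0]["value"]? 34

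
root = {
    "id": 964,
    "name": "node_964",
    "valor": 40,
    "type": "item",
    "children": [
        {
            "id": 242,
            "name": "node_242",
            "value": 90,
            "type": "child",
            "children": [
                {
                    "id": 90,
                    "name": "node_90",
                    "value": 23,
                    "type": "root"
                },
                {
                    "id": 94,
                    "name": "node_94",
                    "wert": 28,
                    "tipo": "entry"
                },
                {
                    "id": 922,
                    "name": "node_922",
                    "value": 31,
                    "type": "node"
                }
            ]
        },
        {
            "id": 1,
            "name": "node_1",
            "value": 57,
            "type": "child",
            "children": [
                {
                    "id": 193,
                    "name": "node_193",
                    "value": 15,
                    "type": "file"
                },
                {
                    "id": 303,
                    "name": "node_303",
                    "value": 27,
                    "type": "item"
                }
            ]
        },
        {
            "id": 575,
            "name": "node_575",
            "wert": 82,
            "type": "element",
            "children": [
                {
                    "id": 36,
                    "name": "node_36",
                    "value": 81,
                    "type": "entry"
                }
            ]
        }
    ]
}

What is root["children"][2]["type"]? "element"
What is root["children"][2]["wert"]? 82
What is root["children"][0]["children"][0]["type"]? "root"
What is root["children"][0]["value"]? 90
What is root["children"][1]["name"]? "node_1"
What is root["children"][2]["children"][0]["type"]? "entry"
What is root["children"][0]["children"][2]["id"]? 922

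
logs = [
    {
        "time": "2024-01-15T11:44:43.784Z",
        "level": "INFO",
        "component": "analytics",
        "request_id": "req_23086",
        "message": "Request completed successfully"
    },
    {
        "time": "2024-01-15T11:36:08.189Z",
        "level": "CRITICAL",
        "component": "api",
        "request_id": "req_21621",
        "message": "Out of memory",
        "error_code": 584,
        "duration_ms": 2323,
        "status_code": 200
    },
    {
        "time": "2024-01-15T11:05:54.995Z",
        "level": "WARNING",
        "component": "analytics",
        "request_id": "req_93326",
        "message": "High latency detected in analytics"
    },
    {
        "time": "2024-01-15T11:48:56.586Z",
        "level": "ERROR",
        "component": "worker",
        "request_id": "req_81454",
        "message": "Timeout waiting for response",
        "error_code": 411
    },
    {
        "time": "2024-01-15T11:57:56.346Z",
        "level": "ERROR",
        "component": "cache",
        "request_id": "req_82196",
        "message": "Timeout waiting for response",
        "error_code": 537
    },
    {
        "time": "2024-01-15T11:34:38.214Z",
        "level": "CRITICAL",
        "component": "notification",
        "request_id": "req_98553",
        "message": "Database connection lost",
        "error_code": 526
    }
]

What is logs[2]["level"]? "WARNING"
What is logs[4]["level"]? "ERROR"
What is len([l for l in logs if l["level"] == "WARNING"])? 1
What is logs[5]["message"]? "Database connection lost"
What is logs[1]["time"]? "2024-01-15T11:36:08.189Z"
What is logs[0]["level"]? "INFO"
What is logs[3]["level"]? "ERROR"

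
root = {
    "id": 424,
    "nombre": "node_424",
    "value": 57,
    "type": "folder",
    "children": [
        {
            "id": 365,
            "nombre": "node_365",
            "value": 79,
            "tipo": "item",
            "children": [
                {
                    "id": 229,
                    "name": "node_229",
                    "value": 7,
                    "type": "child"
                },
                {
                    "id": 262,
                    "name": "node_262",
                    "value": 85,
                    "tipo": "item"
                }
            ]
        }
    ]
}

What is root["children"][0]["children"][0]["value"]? 7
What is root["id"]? 424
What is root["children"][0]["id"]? 365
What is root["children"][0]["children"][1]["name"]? "node_262"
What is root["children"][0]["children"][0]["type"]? "child"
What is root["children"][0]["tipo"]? "item"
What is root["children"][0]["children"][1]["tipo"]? "item"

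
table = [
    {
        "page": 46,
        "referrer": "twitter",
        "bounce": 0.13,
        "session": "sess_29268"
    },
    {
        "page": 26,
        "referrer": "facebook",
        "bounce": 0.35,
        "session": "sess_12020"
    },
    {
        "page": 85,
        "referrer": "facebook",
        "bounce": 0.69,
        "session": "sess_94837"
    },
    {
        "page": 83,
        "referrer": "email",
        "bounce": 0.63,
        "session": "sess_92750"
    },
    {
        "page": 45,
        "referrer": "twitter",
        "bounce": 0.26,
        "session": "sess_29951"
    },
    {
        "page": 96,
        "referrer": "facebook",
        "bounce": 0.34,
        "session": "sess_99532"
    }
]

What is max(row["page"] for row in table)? 96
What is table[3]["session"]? "sess_92750"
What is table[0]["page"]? 46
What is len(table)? 6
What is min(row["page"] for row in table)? 26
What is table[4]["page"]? 45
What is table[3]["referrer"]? "email"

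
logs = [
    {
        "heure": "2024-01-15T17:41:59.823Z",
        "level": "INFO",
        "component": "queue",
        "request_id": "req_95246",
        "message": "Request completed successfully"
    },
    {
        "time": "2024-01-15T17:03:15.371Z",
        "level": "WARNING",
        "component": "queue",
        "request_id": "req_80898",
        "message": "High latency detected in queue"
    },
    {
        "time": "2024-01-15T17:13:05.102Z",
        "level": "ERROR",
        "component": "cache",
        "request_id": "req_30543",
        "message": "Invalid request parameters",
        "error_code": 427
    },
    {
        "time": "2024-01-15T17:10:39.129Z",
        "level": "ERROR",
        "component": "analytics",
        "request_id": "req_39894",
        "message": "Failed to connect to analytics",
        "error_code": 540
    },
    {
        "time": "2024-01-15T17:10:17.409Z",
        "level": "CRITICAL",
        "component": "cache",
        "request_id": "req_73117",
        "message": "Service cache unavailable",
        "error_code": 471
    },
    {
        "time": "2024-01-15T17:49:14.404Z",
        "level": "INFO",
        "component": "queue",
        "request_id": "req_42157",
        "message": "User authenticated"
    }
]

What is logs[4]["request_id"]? "req_73117"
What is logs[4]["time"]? "2024-01-15T17:10:17.409Z"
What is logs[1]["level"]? "WARNING"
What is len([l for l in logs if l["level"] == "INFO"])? 2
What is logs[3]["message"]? "Failed to connect to analytics"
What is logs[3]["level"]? "ERROR"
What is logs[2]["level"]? "ERROR"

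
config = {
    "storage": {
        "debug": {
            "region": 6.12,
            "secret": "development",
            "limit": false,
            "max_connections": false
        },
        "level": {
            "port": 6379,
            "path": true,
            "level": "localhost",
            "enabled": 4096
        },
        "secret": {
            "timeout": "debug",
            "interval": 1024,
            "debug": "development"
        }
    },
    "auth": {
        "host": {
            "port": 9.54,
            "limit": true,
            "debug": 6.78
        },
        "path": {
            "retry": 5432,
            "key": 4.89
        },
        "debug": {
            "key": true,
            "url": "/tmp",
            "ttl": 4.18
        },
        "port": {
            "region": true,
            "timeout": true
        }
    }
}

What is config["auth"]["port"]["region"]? True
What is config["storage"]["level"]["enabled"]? 4096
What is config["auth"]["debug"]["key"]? True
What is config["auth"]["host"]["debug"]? 6.78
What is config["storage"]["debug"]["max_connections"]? False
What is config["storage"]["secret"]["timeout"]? "debug"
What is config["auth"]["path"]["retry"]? 5432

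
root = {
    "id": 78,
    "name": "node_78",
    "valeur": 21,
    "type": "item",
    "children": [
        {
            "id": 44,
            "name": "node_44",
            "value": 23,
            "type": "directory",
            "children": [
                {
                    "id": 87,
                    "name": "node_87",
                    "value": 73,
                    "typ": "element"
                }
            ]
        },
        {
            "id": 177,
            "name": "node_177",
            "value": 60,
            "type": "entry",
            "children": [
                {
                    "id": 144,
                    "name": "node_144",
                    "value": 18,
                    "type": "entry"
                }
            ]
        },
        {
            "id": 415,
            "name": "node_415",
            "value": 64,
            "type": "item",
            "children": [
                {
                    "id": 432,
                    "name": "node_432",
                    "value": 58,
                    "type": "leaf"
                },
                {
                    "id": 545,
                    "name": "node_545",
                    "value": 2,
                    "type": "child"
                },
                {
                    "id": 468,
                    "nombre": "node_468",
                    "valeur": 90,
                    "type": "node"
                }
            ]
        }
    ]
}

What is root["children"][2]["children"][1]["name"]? "node_545"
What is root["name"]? "node_78"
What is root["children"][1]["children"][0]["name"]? "node_144"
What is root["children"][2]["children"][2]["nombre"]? "node_468"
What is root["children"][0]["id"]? 44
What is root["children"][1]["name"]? "node_177"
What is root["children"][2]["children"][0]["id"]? 432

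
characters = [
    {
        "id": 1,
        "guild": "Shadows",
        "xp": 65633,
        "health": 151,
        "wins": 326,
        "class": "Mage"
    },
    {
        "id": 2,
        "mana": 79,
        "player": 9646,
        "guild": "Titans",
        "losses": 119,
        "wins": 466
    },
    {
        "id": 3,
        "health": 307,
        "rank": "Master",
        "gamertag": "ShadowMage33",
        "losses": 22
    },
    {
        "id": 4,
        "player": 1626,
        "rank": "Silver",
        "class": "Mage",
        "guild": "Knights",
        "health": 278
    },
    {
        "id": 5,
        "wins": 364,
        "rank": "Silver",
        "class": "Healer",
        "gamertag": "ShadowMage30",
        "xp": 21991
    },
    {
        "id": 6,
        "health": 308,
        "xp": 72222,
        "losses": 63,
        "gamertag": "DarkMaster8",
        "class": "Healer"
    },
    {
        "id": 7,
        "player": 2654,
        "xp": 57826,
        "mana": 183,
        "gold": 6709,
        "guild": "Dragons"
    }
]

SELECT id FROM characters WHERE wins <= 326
[1]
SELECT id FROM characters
[1, 2, 3, 4, 5, 6, 7]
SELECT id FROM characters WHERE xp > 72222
[]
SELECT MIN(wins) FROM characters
326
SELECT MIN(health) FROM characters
151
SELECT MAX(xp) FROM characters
72222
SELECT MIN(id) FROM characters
1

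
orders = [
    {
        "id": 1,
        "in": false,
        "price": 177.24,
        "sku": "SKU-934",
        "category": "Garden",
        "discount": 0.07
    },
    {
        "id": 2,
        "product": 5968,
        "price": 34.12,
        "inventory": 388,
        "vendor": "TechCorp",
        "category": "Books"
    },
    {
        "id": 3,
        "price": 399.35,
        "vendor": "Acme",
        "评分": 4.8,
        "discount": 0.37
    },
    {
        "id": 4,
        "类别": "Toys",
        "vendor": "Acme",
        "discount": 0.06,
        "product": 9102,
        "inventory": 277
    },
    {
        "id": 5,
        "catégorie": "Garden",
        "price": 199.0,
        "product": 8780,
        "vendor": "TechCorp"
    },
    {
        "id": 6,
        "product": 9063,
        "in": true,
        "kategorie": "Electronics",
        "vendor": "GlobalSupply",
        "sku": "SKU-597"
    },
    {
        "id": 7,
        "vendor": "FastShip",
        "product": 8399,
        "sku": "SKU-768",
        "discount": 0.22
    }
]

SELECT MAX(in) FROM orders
True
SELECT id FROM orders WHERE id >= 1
[1, 2, 3, 4, 5, 6, 7]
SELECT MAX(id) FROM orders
7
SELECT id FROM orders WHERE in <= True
[1, 6]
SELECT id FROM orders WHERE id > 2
[3, 4, 5, 6, 7]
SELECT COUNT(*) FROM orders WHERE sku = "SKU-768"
1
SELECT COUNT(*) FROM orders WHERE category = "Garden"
1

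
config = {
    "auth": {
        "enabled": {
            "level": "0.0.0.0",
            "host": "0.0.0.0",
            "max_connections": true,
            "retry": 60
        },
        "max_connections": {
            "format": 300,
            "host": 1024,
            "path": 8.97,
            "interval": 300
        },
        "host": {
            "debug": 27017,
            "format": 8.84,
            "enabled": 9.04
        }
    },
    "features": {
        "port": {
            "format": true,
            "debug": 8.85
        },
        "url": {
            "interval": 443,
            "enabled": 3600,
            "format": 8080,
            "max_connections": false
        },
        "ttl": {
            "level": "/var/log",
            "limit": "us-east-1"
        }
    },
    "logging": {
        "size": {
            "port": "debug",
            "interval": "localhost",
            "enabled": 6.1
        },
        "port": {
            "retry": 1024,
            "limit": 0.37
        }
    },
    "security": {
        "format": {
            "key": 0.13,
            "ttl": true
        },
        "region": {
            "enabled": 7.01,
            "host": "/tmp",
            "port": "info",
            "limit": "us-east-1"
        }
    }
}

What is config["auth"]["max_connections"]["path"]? 8.97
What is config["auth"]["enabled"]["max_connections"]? True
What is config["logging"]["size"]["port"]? "debug"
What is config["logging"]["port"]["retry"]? 1024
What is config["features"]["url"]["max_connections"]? False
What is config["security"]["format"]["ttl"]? True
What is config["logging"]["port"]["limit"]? 0.37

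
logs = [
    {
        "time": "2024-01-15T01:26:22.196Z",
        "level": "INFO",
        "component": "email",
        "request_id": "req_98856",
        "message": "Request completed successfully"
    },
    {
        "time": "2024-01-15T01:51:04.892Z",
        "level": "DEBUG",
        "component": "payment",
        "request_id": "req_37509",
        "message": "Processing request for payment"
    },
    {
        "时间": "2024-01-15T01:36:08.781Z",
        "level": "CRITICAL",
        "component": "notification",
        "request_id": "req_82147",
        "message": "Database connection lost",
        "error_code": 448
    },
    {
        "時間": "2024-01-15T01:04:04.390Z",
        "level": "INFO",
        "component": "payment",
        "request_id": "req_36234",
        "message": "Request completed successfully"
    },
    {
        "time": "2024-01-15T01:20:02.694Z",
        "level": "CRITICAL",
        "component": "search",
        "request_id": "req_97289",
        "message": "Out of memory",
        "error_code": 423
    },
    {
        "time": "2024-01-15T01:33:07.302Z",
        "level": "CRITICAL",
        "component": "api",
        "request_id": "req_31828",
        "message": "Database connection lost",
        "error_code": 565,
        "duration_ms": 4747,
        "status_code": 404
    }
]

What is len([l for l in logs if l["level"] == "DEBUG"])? 1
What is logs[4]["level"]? "CRITICAL"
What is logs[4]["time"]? "2024-01-15T01:20:02.694Z"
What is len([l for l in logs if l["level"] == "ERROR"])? 0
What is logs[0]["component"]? "email"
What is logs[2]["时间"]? "2024-01-15T01:36:08.781Z"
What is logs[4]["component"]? "search"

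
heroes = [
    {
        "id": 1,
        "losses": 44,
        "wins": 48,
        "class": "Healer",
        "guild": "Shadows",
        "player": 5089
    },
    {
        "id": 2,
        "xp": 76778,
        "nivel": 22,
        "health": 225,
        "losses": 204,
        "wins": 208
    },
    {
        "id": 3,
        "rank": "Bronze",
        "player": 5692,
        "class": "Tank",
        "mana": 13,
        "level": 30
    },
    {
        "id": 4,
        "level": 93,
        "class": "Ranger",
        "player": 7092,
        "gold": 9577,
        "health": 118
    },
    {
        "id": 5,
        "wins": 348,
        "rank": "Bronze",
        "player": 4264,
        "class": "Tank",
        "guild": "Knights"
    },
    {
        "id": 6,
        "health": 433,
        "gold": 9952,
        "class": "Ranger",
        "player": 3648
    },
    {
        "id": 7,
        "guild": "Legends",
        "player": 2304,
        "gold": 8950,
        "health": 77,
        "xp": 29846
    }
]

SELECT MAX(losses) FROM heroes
204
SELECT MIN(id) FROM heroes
1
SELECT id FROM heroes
[1, 2, 3, 4, 5, 6, 7]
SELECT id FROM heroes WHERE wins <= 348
[1, 2, 5]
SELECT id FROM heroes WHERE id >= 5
[5, 6, 7]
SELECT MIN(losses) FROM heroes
44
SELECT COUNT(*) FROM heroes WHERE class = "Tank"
2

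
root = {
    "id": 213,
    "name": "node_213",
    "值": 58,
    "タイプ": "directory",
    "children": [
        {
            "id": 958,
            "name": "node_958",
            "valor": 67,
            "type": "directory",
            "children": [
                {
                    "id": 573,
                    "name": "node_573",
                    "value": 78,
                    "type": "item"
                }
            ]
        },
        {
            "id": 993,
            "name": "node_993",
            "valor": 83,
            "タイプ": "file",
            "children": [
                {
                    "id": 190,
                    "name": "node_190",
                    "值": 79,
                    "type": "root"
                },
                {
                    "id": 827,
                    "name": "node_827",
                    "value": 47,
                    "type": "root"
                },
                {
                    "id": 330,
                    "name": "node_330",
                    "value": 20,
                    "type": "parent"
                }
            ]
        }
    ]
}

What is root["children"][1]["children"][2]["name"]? "node_330"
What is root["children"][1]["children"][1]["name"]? "node_827"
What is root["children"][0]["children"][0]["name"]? "node_573"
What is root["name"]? "node_213"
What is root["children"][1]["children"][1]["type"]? "root"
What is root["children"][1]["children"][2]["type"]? "parent"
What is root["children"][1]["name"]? "node_993"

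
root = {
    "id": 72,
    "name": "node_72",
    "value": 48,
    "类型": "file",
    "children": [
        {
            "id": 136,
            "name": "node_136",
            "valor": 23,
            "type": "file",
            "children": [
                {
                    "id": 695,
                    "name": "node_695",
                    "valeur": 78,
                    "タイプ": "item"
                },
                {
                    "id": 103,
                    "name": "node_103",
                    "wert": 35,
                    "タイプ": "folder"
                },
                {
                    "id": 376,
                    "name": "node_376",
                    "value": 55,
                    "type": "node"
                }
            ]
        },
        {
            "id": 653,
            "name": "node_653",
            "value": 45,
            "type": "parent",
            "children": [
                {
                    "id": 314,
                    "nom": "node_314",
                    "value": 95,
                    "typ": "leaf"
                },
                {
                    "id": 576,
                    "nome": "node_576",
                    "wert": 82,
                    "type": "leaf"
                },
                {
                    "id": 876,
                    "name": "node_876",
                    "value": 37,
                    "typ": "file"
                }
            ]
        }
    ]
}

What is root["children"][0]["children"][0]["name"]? "node_695"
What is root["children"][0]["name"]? "node_136"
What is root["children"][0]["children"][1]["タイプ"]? "folder"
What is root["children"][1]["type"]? "parent"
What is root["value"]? 48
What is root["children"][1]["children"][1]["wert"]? 82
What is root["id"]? 72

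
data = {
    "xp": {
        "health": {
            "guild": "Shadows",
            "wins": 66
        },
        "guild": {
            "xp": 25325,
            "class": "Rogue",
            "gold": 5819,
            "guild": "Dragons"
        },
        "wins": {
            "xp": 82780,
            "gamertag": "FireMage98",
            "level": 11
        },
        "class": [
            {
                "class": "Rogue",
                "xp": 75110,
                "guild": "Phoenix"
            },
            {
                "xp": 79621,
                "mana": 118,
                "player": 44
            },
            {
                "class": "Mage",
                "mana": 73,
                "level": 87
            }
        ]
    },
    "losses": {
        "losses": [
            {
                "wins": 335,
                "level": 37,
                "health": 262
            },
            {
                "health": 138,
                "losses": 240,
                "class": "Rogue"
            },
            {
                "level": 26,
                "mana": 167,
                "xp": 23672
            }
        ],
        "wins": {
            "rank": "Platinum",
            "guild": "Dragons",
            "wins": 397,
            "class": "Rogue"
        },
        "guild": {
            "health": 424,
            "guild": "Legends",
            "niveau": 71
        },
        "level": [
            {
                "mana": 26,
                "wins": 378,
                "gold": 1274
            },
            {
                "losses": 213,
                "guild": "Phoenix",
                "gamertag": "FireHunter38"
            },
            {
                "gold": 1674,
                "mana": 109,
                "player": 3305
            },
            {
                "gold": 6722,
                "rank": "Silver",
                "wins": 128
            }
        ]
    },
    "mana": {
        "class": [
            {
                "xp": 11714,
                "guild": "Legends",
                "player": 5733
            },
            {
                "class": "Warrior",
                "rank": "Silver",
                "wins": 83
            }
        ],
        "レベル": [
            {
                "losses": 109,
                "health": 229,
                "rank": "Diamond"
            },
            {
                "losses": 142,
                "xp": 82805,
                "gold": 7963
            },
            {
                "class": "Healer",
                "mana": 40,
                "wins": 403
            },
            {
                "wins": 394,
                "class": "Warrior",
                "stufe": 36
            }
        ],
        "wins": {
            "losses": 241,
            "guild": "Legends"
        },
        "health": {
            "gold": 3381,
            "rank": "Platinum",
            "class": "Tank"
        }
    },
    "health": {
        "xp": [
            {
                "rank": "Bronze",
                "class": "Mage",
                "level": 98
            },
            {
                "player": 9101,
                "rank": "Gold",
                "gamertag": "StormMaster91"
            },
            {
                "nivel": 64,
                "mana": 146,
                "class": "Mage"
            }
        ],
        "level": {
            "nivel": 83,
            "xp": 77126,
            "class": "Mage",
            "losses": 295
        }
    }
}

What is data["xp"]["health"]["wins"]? 66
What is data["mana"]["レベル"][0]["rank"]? "Diamond"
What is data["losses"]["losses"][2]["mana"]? 167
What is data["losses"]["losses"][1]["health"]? 138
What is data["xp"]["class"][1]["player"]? 44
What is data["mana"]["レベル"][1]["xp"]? 82805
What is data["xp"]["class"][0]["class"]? "Rogue"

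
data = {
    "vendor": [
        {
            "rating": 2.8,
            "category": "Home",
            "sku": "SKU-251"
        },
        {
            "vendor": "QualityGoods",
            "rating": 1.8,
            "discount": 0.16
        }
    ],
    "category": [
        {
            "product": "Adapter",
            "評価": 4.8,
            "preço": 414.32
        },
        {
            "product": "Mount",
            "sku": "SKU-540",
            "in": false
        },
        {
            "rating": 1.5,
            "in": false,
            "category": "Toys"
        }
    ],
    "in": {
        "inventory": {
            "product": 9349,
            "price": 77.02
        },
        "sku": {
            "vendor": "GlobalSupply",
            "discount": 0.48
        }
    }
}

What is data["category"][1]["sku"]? "SKU-540"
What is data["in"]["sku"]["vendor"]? "GlobalSupply"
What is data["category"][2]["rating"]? 1.5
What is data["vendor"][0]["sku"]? "SKU-251"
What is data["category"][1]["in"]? False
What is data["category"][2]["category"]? "Toys"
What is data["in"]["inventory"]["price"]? 77.02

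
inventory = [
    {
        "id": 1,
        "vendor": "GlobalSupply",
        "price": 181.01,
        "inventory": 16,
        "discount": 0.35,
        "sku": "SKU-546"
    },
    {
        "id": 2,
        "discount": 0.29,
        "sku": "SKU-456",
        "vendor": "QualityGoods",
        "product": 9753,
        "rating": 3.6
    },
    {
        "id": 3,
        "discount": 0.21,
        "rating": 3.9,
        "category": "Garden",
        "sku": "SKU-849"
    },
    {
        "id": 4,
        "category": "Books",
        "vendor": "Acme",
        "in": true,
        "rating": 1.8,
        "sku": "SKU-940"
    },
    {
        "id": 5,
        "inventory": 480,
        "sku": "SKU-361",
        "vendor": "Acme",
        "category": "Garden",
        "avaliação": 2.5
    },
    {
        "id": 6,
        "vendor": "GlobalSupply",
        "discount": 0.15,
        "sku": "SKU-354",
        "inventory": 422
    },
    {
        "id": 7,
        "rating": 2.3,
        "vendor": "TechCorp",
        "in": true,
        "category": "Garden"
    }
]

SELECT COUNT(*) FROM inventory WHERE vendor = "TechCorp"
1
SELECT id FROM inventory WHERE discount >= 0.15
[1, 2, 3, 6]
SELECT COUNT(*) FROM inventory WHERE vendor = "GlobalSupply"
2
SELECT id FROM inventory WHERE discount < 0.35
[2, 3, 6]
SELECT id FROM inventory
[1, 2, 3, 4, 5, 6, 7]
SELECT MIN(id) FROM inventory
1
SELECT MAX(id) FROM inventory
7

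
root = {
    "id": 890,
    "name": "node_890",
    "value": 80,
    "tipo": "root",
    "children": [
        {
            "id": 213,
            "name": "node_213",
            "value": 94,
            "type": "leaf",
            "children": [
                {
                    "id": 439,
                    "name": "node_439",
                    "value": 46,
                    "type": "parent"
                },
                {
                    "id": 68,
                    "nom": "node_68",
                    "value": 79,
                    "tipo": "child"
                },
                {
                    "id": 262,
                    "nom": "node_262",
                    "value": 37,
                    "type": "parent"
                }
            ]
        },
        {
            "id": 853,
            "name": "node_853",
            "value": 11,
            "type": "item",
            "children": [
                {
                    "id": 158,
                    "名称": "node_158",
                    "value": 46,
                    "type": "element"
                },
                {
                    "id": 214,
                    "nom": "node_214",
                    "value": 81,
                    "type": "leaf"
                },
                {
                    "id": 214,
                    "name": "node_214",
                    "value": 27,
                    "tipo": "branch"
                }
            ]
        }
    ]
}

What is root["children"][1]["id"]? 853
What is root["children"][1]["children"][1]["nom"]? "node_214"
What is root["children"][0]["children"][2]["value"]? 37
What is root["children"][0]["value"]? 94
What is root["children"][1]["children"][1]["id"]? 214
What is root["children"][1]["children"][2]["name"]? "node_214"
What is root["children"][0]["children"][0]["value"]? 46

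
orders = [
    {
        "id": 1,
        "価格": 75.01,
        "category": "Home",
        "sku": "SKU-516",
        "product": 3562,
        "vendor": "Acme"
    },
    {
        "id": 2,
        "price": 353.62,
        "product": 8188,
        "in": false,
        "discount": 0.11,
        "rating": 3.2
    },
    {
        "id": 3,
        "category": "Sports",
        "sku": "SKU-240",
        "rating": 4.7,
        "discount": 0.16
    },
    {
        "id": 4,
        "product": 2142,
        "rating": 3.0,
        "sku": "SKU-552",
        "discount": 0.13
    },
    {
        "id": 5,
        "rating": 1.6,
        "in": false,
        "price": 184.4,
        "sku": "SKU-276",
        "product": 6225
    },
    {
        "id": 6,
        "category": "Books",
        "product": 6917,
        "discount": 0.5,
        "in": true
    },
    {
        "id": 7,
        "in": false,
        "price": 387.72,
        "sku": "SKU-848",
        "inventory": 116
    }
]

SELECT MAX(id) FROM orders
7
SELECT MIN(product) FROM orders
2142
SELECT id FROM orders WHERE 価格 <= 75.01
[1]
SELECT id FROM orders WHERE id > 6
[7]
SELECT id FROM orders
[1, 2, 3, 4, 5, 6, 7]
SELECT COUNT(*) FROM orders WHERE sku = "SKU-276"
1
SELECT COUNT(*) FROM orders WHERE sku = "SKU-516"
1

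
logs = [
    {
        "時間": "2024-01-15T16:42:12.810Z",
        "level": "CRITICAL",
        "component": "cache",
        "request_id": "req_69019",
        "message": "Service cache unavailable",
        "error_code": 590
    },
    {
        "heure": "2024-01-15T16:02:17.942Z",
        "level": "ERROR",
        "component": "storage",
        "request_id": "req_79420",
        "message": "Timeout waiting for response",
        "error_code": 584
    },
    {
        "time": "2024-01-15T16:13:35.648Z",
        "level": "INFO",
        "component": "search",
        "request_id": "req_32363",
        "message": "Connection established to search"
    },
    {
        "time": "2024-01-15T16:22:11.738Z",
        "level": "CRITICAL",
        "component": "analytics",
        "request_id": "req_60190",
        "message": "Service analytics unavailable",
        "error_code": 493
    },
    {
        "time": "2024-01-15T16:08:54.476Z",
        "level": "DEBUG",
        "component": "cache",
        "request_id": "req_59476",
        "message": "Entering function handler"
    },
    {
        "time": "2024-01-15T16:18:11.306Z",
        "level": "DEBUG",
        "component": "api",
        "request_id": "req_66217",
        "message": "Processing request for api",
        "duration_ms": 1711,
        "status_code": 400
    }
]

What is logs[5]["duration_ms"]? 1711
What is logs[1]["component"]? "storage"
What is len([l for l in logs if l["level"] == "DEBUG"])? 2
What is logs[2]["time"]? "2024-01-15T16:13:35.648Z"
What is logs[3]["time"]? "2024-01-15T16:22:11.738Z"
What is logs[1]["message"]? "Timeout waiting for response"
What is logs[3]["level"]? "CRITICAL"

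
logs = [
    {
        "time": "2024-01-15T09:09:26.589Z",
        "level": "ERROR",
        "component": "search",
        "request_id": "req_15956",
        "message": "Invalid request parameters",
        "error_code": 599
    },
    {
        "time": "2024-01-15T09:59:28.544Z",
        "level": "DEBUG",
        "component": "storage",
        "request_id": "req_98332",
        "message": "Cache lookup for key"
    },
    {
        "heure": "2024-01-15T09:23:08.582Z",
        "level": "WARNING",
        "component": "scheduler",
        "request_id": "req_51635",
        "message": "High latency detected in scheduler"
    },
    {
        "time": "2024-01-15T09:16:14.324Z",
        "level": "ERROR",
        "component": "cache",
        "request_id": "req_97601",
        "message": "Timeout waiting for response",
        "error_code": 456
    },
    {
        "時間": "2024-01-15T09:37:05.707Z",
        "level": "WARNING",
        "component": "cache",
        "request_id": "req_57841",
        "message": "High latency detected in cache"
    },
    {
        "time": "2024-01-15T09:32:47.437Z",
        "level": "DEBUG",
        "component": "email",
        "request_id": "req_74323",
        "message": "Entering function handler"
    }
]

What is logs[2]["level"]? "WARNING"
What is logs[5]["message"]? "Entering function handler"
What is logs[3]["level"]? "ERROR"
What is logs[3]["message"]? "Timeout waiting for response"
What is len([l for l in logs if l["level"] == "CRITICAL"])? 0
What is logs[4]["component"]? "cache"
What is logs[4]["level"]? "WARNING"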